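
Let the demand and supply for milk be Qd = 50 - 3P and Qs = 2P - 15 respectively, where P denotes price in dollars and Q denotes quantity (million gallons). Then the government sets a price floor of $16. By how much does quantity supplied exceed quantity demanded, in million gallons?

Setting quantity demanded equal to quantity supplied, 50 - 3P = 2P - 15, gives P* = 13 and Q* = 11.
Since 16 > 13, the floor is binding.
At P = 16: Qd = 50 - 3·16 = 2 and Qs = 2·16 - 15 = 17.
Surplus = Qs - Qd = 17 - 2 = 15.

15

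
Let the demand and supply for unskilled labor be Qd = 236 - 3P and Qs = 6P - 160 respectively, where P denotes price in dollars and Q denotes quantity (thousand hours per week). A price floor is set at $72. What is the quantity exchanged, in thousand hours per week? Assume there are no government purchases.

20

In a free market, 236 - 3P = 6P - 160 gives the equilibrium P* = 44, Q* = 104.
The floor of 72 is above the equilibrium price 44, so it binds.
At P = 72: Qd = 236 - 3·72 = 20 and Qs = 6·72 - 160 = 272.
The quantity actually transacted is the short side, demand: 20.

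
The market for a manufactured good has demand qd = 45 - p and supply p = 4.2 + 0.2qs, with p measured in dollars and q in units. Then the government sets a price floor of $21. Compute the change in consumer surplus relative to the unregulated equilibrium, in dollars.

-290

Rearranging supply gives qs = 5p - 21. Equilibrium: 45 - p = 5p - 21, so 66 = 6p and p* = 11, q* = 34.
Because the floor (21) lies above the market-clearing price, it is binding.
At p = 21: qd = 45 - 21 = 24 and qs = 5·21 - 21 = 84.
Consumer surplus without the control is ½ · (45 - 11) · 34 = 578.
With the floor, consumers buy 24 units at 21, so CS = ½ · (45 - 21) · 24 = 288.
Change in consumer surplus = 288 - 578 = -290.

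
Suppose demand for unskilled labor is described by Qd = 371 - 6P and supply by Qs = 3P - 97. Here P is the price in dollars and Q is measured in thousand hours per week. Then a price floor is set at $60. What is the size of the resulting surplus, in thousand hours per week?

Without the control the market clears where 371 - 6P = 3P - 97, i.e. P* = 52 and Q* = 59.
The floor of 60 is above the equilibrium price 52, so it binds.
At P = 60: Qd = 371 - 6·60 = 11 and Qs = 3·60 - 97 = 83.
Surplus = Qs - Qd = 83 - 11 = 72.

72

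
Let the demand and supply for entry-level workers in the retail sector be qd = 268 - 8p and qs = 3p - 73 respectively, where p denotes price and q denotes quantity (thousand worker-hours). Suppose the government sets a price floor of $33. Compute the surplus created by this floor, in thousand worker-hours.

In a free market, 268 - 8p = 3p - 73 gives the equilibrium p* = 31, q* = 20.
Since 33 > 31, the floor is binding.
At p = 33: qd = 268 - 8·33 = 4 and qs = 3·33 - 73 = 26.
Surplus = qs - qd = 26 - 4 = 22.

22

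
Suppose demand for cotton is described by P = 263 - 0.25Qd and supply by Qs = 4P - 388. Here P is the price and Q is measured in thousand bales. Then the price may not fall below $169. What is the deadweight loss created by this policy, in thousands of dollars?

Rearranging demand gives Qd = 1052 - 4P. Without the control the market clears where 1052 - 4P = 4P - 388, i.e. P* = 180 and Q* = 332.
The floor of 169 is below the equilibrium price 180, so it is not binding; the market clears at P* = 180, Q* = 332.
Since the control does not bind, no trades are prevented and deadweight loss is zero.

0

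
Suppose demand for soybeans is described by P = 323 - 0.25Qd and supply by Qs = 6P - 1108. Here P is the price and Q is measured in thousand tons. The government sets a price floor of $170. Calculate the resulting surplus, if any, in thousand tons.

0

Rearranging demand gives Qd = 1292 - 4P. Equilibrium: 1292 - 4P = 6P - 1108, so 2400 = 10P and P* = 240, Q* = 332.
Since 170 is below P* = 240, the floor does not bind and the free-market outcome prevails.
Since the control does not bind, there is no surplus.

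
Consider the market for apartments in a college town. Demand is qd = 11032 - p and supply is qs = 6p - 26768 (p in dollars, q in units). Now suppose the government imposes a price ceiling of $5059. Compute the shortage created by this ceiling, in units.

2387

Equilibrium: 11032 - p = 6p - 26768, so 37800 = 7p and p* = 5400, q* = 5632.
Because the ceiling (5059) lies below the market-clearing price, it is binding.
At p = 5059: qd = 11032 - 5059 = 5973 and qs = 6·5059 - 26768 = 3586.
Shortage = qd - qs = 5973 - 3586 = 2387.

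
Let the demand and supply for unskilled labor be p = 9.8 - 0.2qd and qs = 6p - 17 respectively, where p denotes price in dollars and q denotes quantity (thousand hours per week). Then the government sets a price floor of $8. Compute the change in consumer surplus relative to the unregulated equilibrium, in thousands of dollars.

Rearranging demand gives qd = 49 - 5p. Setting quantity demanded equal to quantity supplied, 49 - 5p = 6p - 17, gives p* = 6 and q* = 19.
Since 8 > 6, the floor is binding.
At p = 8: qd = 49 - 5·8 = 9 and qs = 6·8 - 17 = 31.
Consumer surplus without the control is ½ · (9.8 - 6) · 19 = 36.1.
With the floor, consumers buy 9 units at 8, so CS = ½ · (9.8 - 8) · 9 = 8.1.
Change in consumer surplus = 8.1 - 36.1 = -28.

-28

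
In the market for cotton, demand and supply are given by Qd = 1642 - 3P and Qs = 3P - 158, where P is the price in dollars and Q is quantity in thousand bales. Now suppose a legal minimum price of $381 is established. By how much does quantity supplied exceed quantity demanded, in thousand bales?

Equilibrium: 1642 - 3P = 3P - 158, so 1800 = 6P and P* = 300, Q* = 742.
Since 381 > 300, the floor is binding.
At P = 381: Qd = 1642 - 3·381 = 499 and Qs = 3·381 - 158 = 985.
Surplus = Qs - Qd = 985 - 499 = 486.

486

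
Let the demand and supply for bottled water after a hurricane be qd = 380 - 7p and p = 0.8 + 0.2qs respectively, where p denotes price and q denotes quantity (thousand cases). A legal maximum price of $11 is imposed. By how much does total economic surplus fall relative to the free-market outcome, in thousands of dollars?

1890

Rearranging supply gives qs = 5p - 4. Equilibrium: 380 - 7p = 5p - 4, so 384 = 12p and p* = 32, q* = 156.
The ceiling of 11 is below the equilibrium price 32, so it binds.
At p = 11: qd = 380 - 7·11 = 303 and qs = 5·11 - 4 = 51.
Quantity traded falls to 51. At q = 51 the demand price is (380 - 51)/7 = 47 and the supply price is (4 + 51)/5 = 11.
Deadweight loss = ½ · (47 - 11) · (156 - 51) = ½ · 36 · 105 = 1890.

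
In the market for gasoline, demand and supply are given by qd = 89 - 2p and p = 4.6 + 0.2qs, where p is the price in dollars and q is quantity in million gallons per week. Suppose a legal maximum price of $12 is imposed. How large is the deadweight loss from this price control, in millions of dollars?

Rearranging supply gives qs = 5p - 23. Equilibrium: 89 - 2p = 5p - 23, so 112 = 7p and p* = 16, q* = 57.
Because the ceiling (12) lies below the market-clearing price, it is binding.
At p = 12: qd = 89 - 2·12 = 65 and qs = 5·12 - 23 = 37.
Quantity traded falls to 37. At q = 37 the demand price is (89 - 37)/2 = 26 and the supply price is (23 + 37)/5 = 12.
Deadweight loss = ½ · (26 - 12) · (57 - 37) = ½ · 14 · 20 = 140.

140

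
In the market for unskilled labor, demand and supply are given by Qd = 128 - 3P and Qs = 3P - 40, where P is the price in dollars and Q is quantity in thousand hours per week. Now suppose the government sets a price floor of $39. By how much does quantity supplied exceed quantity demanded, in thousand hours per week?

66

Without the control the market clears where 128 - 3P = 3P - 40, i.e. P* = 28 and Q* = 44.
Since 39 > 28, the floor is binding.
At P = 39: Qd = 128 - 3·39 = 11 and Qs = 3·39 - 40 = 77.
Surplus = Qs - Qd = 77 - 11 = 66.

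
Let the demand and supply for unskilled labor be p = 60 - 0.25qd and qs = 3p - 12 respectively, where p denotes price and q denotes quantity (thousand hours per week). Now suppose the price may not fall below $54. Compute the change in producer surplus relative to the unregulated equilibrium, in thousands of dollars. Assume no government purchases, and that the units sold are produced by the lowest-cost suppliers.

-432

Rearranging demand gives qd = 240 - 4p. Setting quantity demanded equal to quantity supplied, 240 - 4p = 3p - 12, gives p* = 36 and q* = 96.
Because the floor (54) lies above the market-clearing price, it is binding.
At p = 54: qd = 240 - 4·54 = 24 and qs = 3·54 - 12 = 150.
Producer surplus without the control is ½ · (36 - 4) · 96 = 1536.
With the floor, 24 units are sold at 54. The supply price at q = 24 is 12, so PS = ½ · [(54 - 4) + (54 - 12)] · 24 = 1104.
Change in producer surplus = 1104 - 1536 = -432.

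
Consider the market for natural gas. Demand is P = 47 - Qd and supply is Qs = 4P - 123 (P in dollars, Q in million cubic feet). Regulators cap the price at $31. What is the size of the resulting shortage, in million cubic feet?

Rearranging demand gives Qd = 47 - P. In a free market, 47 - P = 4P - 123 gives the equilibrium P* = 34, Q* = 13.
Since 31 < 34, the ceiling is binding.
At P = 31: Qd = 47 - 31 = 16 and Qs = 4·31 - 123 = 1.
Shortage = Qd - Qs = 16 - 1 = 15.

15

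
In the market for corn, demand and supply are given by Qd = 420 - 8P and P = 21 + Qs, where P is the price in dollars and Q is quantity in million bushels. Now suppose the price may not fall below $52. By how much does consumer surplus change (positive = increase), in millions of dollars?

Rearranging supply gives Qs = P - 21. Equilibrium: 420 - 8P = P - 21, so 441 = 9P and P* = 49, Q* = 28.
The floor of 52 is above the equilibrium price 49, so it binds.
At P = 52: Qd = 420 - 8·52 = 4 and Qs = 52 - 21 = 31.
Consumer surplus without the control is ½ · (52.5 - 49) · 28 = 49.
With the floor, consumers buy 4 units at 52, so CS = ½ · (52.5 - 52) · 4 = 1.
Change in consumer surplus = 1 - 49 = -48.

-48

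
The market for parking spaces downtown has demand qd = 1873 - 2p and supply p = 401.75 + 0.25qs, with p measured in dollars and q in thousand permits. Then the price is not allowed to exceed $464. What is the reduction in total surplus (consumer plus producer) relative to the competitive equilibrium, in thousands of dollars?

Rearranging supply gives qs = 4p - 1607. Setting quantity demanded equal to quantity supplied, 1873 - 2p = 4p - 1607, gives p* = 580 and q* = 713.
Since 464 < 580, the ceiling is binding.
At p = 464: qd = 1873 - 2·464 = 945 and qs = 4·464 - 1607 = 249.
Quantity traded falls to 249. At q = 249 the demand price is (1873 - 249)/2 = 812 and the supply price is (1607 + 249)/4 = 464.
Deadweight loss = ½ · (812 - 464) · (713 - 249) = ½ · 348 · 464 = 80736.

80736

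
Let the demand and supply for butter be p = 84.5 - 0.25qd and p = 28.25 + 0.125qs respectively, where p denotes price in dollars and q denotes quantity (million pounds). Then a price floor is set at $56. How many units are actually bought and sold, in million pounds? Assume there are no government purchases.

114

Rearranging demand gives qd = 338 - 4p; rearranging supply gives qs = 8p - 226. Without the control the market clears where 338 - 4p = 8p - 226, i.e. p* = 47 and q* = 150.
The floor of 56 is above the equilibrium price 47, so it binds.
At p = 56: qd = 338 - 4·56 = 114 and qs = 8·56 - 226 = 222.
The quantity actually transacted is the short side, demand: 114.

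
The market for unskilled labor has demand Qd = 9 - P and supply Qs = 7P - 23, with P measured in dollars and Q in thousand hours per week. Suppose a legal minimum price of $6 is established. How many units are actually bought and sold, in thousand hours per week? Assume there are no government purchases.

3

In a free market, 9 - P = 7P - 23 gives the equilibrium P* = 4, Q* = 5.
The floor of 6 is above the equilibrium price 4, so it binds.
At P = 6: Qd = 9 - 6 = 3 and Qs = 7·6 - 23 = 19.
The quantity actually transacted is the short side, demand: 3.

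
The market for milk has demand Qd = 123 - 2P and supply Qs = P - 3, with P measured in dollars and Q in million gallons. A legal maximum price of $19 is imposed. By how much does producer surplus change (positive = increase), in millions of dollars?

Equilibrium: 123 - 2P = P - 3, so 126 = 3P and P* = 42, Q* = 39.
Because the ceiling (19) lies below the market-clearing price, it is binding.
At P = 19: Qd = 123 - 2·19 = 85 and Qs = 19 - 3 = 16.
Producer surplus without the control is ½ · (42 - 3) · 39 = 760.5.
With the ceiling, producers sell 16 units at 19, so PS = ½ · (19 - 3) · 16 = 128.
Change in producer surplus = 128 - 760.5 = -632.5.

-632.5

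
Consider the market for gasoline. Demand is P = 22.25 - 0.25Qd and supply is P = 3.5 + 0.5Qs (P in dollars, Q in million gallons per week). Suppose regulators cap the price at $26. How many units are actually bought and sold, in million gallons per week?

Rearranging demand gives Qd = 89 - 4P; rearranging supply gives Qs = 2P - 7. Without the control the market clears where 89 - 4P = 2P - 7, i.e. P* = 16 and Q* = 25.
The ceiling of 26 is above the equilibrium price 16, so it is not binding; the market clears at P* = 16, Q* = 25.

25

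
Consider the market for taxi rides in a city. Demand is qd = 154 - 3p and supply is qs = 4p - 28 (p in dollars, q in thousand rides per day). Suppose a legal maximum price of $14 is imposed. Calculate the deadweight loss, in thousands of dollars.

672

In a free market, 154 - 3p = 4p - 28 gives the equilibrium p* = 26, q* = 76.
Since 14 < 26, the ceiling is binding.
At p = 14: qd = 154 - 3·14 = 112 and qs = 4·14 - 28 = 28.
Quantity traded falls to 28. At q = 28 the demand price is (154 - 28)/3 = 42 and the supply price is (28 + 28)/4 = 14.
Deadweight loss = ½ · (42 - 14) · (76 - 28) = ½ · 28 · 48 = 672.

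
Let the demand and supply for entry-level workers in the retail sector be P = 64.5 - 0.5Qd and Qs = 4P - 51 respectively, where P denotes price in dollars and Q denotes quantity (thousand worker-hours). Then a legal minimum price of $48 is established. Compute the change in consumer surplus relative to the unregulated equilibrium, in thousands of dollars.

Rearranging demand gives Qd = 129 - 2P. Equilibrium: 129 - 2P = 4P - 51, so 180 = 6P and P* = 30, Q* = 69.
Because the floor (48) lies above the market-clearing price, it is binding.
At P = 48: Qd = 129 - 2·48 = 33 and Qs = 4·48 - 51 = 141.
Consumer surplus without the control is ½ · (64.5 - 30) · 69 = 1190.25.
With the floor, consumers buy 33 units at 48, so CS = ½ · (64.5 - 48) · 33 = 272.25.
Change in consumer surplus = 272.25 - 1190.25 = -918.

-918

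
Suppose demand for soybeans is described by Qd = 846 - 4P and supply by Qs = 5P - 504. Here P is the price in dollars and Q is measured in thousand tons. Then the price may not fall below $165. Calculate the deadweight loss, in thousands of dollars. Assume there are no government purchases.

Equilibrium: 846 - 4P = 5P - 504, so 1350 = 9P and P* = 150, Q* = 246.
The floor of 165 is above the equilibrium price 150, so it binds.
At P = 165: Qd = 846 - 4·165 = 186 and Qs = 5·165 - 504 = 321.
Quantity traded falls to 186. At Q = 186 the demand price is (846 - 186)/4 = 165 and the supply price is (504 + 186)/5 = 138.
Deadweight loss = ½ · (165 - 138) · (246 - 186) = ½ · 27 · 60 = 810.

810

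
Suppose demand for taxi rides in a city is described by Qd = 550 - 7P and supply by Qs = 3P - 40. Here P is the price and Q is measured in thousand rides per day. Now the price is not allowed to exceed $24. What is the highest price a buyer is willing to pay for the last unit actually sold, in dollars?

74

Setting quantity demanded equal to quantity supplied, 550 - 7P = 3P - 40, gives P* = 59 and Q* = 137.
The ceiling of 24 is below the equilibrium price 59, so it binds.
At P = 24: Qd = 550 - 7·24 = 382 and Qs = 3·24 - 40 = 32.
Only 32 units reach the market. On the demand curve, the marginal buyer's willingness to pay at Q = 32 is (550 - 32)/7 = 74.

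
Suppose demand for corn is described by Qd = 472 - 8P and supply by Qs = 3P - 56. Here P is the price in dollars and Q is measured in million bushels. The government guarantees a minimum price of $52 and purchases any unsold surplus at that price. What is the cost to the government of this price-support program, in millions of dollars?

2288

In a free market, 472 - 8P = 3P - 56 gives the equilibrium P* = 48, Q* = 88.
The floor of 52 is above the equilibrium price 48, so it binds.
At P = 52: Qd = 472 - 8·52 = 56 and Qs = 3·52 - 56 = 100.
Surplus = Qs - Qd = 44.
Government expenditure = surplus × support price = 44 × 52 = 2288.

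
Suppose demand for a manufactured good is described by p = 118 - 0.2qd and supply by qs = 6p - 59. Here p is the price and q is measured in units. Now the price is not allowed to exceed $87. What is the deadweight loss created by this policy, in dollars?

0

Rearranging demand gives qd = 590 - 5p. Setting quantity demanded equal to quantity supplied, 590 - 5p = 6p - 59, gives p* = 59 and q* = 295.
Since 87 is above p* = 59, the ceiling does not bind and the free-market outcome prevails.
Since the control does not bind, no trades are prevented and deadweight loss is zero.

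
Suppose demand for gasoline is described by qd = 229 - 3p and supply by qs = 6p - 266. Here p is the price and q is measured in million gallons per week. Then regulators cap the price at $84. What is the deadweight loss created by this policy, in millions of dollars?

0

Setting quantity demanded equal to quantity supplied, 229 - 3p = 6p - 266, gives p* = 55 and q* = 64.
Since 84 is above p* = 55, the ceiling does not bind and the free-market outcome prevails.
Since the control does not bind, no trades are prevented and deadweight loss is zero.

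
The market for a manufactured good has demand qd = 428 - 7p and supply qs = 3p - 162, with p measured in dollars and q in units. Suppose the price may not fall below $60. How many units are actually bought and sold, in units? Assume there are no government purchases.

8

Without the control the market clears where 428 - 7p = 3p - 162, i.e. p* = 59 and q* = 15.
Because the floor (60) lies above the market-clearing price, it is binding.
At p = 60: qd = 428 - 7·60 = 8 and qs = 3·60 - 162 = 18.
The quantity actually transacted is the short side, demand: 8.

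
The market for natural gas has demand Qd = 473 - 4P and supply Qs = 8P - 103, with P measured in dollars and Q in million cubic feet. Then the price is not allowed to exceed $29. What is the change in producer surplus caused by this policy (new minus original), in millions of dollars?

-3895

In a free market, 473 - 4P = 8P - 103 gives the equilibrium P* = 48, Q* = 281.
Because the ceiling (29) lies below the market-clearing price, it is binding.
At P = 29: Qd = 473 - 4·29 = 357 and Qs = 8·29 - 103 = 129.
Producer surplus without the control is ½ · (48 - 12.875) · 281 = 4935.0625.
With the ceiling, producers sell 129 units at 29, so PS = ½ · (29 - 12.875) · 129 = 1040.0625.
Change in producer surplus = 1040.0625 - 4935.0625 = -3895.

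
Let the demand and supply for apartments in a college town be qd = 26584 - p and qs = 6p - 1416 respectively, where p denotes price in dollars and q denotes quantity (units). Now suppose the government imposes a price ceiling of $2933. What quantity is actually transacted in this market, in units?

Equilibrium: 26584 - p = 6p - 1416, so 28000 = 7p and p* = 4000, q* = 22584.
Because the ceiling (2933) lies below the market-clearing price, it is binding.
At p = 2933: qd = 26584 - 2933 = 23651 and qs = 6·2933 - 1416 = 16182.
The quantity actually transacted is the short side, supply: 16182.

16182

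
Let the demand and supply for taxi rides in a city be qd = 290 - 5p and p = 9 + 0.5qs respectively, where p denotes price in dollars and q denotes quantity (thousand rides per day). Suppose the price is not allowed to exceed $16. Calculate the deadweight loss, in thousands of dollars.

1097.6

Rearranging supply gives qs = 2p - 18. Setting quantity demanded equal to quantity supplied, 290 - 5p = 2p - 18, gives p* = 44 and q* = 70.
The ceiling of 16 is below the equilibrium price 44, so it binds.
At p = 16: qd = 290 - 5·16 = 210 and qs = 2·16 - 18 = 14.
Quantity traded falls to 14. At q = 14 the demand price is (290 - 14)/5 = 55.2 and the supply price is (18 + 14)/2 = 16.
Deadweight loss = ½ · (55.2 - 16) · (70 - 14) = ½ · 39.2 · 56 = 1097.6.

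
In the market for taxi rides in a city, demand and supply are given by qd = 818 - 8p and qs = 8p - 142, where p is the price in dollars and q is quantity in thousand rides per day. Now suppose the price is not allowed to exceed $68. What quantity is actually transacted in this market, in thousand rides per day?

Equilibrium: 818 - 8p = 8p - 142, so 960 = 16p and p* = 60, q* = 338.
The ceiling of 68 is above the equilibrium price 60, so it is not binding; the market clears at p* = 60, q* = 338.

338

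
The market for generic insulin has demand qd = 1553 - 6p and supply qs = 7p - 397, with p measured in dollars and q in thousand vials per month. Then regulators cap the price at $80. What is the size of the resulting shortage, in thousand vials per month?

910

In a free market, 1553 - 6p = 7p - 397 gives the equilibrium p* = 150, q* = 653.
Since 80 < 150, the ceiling is binding.
At p = 80: qd = 1553 - 6·80 = 1073 and qs = 7·80 - 397 = 163.
Shortage = qd - qs = 1073 - 163 = 910.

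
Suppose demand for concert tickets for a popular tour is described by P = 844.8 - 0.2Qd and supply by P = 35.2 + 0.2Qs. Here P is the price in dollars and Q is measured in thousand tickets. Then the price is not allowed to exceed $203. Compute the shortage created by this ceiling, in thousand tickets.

Rearranging demand gives Qd = 4224 - 5P; rearranging supply gives Qs = 5P - 176. Setting quantity demanded equal to quantity supplied, 4224 - 5P = 5P - 176, gives P* = 440 and Q* = 2024.
The ceiling of 203 is below the equilibrium price 440, so it binds.
At P = 203: Qd = 4224 - 5·203 = 3209 and Qs = 5·203 - 176 = 839.
Shortage = Qd - Qs = 3209 - 839 = 2370.

2370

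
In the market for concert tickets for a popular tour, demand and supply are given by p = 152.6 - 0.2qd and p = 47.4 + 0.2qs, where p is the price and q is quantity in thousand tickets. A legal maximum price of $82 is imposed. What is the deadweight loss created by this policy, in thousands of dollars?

Rearranging demand gives qd = 763 - 5p; rearranging supply gives qs = 5p - 237. Without the control the market clears where 763 - 5p = 5p - 237, i.e. p* = 100 and q* = 263.
Since 82 < 100, the ceiling is binding.
At p = 82: qd = 763 - 5·82 = 353 and qs = 5·82 - 237 = 173.
Quantity traded falls to 173. At q = 173 the demand price is (763 - 173)/5 = 118 and the supply price is (237 + 173)/5 = 82.
Deadweight loss = ½ · (118 - 82) · (263 - 173) = ½ · 36 · 90 = 1620.

1620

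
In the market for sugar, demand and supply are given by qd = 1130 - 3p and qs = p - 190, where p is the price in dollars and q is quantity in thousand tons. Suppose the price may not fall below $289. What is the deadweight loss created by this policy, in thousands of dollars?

Without the control the market clears where 1130 - 3p = p - 190, i.e. p* = 330 and q* = 140.
The floor of 289 is below the equilibrium price 330, so it is not binding; the market clears at p* = 330, q* = 140.
Since the control does not bind, no trades are prevented and deadweight loss is zero.

0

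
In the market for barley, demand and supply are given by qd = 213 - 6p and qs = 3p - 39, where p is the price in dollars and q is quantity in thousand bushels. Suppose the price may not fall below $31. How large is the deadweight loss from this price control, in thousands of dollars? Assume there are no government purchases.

81

Equilibrium: 213 - 6p = 3p - 39, so 252 = 9p and p* = 28, q* = 45.
Because the floor (31) lies above the market-clearing price, it is binding.
At p = 31: qd = 213 - 6·31 = 27 and qs = 3·31 - 39 = 54.
Quantity traded falls to 27. At q = 27 the demand price is (213 - 27)/6 = 31 and the supply price is (39 + 27)/3 = 22.
Deadweight loss = ½ · (31 - 22) · (45 - 27) = ½ · 9 · 18 = 81.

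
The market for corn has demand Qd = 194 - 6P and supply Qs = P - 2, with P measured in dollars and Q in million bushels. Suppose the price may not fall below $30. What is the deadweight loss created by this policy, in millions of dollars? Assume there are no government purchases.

84

In a free market, 194 - 6P = P - 2 gives the equilibrium P* = 28, Q* = 26.
The floor of 30 is above the equilibrium price 28, so it binds.
At P = 30: Qd = 194 - 6·30 = 14 and Qs = 30 - 2 = 28.
Quantity traded falls to 14. At Q = 14 the demand price is (194 - 14)/6 = 30 and the supply price is 2 + 14 = 16.
Deadweight loss = ½ · (30 - 16) · (26 - 14) = ½ · 14 · 12 = 84.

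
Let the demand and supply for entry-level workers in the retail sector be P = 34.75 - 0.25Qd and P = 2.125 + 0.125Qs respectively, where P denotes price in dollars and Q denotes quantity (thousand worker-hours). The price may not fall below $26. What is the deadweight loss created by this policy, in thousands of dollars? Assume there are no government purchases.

Rearranging demand gives Qd = 139 - 4P; rearranging supply gives Qs = 8P - 17. Equilibrium: 139 - 4P = 8P - 17, so 156 = 12P and P* = 13, Q* = 87.
Since 26 > 13, the floor is binding.
At P = 26: Qd = 139 - 4·26 = 35 and Qs = 8·26 - 17 = 191.
Quantity traded falls to 35. At Q = 35 the demand price is (139 - 35)/4 = 26 and the supply price is (17 + 35)/8 = 6.5.
Deadweight loss = ½ · (26 - 6.5) · (87 - 35) = ½ · 19.5 · 52 = 507.

507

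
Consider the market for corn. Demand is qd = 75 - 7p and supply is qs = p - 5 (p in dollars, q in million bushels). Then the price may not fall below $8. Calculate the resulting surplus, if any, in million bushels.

0

Without the control the market clears where 75 - 7p = p - 5, i.e. p* = 10 and q* = 5.
Since 8 is below p* = 10, the floor does not bind and the free-market outcome prevails.
Since the control does not bind, there is no surplus.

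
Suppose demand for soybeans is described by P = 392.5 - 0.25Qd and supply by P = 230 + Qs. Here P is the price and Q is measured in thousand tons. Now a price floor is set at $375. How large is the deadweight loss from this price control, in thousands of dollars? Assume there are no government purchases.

Rearranging demand gives Qd = 1570 - 4P; rearranging supply gives Qs = P - 230. Equilibrium: 1570 - 4P = P - 230, so 1800 = 5P and P* = 360, Q* = 130.
The floor of 375 is above the equilibrium price 360, so it binds.
At P = 375: Qd = 1570 - 4·375 = 70 and Qs = 375 - 230 = 145.
Quantity traded falls to 70. At Q = 70 the demand price is (1570 - 70)/4 = 375 and the supply price is 230 + 70 = 300.
Deadweight loss = ½ · (375 - 300) · (130 - 70) = ½ · 75 · 60 = 2250.

2250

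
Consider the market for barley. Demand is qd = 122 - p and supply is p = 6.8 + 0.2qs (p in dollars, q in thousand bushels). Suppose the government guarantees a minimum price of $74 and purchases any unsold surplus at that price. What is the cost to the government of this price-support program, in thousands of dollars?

21312

Rearranging supply gives qs = 5p - 34. Without the control the market clears where 122 - p = 5p - 34, i.e. p* = 26 and q* = 96.
The floor of 74 is above the equilibrium price 26, so it binds.
At p = 74: qd = 122 - 74 = 48 and qs = 5·74 - 34 = 336.
Surplus = qs - qd = 288.
Government expenditure = surplus × support price = 288 × 74 = 21312.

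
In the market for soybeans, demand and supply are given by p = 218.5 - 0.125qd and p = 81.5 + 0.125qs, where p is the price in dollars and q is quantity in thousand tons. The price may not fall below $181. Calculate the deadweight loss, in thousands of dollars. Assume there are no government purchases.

7688

Rearranging demand gives qd = 1748 - 8p; rearranging supply gives qs = 8p - 652. In a free market, 1748 - 8p = 8p - 652 gives the equilibrium p* = 150, q* = 548.
Since 181 > 150, the floor is binding.
At p = 181: qd = 1748 - 8·181 = 300 and qs = 8·181 - 652 = 796.
Quantity traded falls to 300. At q = 300 the demand price is (1748 - 300)/8 = 181 and the supply price is (652 + 300)/8 = 119.
Deadweight loss = ½ · (181 - 119) · (548 - 300) = ½ · 62 · 248 = 7688.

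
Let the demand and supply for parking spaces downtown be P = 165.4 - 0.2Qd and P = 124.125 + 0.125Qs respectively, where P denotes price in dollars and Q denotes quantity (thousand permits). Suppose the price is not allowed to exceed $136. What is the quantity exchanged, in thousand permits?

95

Rearranging demand gives Qd = 827 - 5P; rearranging supply gives Qs = 8P - 993. Setting quantity demanded equal to quantity supplied, 827 - 5P = 8P - 993, gives P* = 140 and Q* = 127.
The ceiling of 136 is below the equilibrium price 140, so it binds.
At P = 136: Qd = 827 - 5·136 = 147 and Qs = 8·136 - 993 = 95.
The quantity actually transacted is the short side, supply: 95.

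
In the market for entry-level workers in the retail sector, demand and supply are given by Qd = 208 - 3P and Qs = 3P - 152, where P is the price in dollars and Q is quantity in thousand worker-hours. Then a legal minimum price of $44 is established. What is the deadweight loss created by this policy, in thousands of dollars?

In a free market, 208 - 3P = 3P - 152 gives the equilibrium P* = 60, Q* = 28.
The floor of 44 is below the equilibrium price 60, so it is not binding; the market clears at P* = 60, Q* = 28.
Since the control does not bind, no trades are prevented and deadweight loss is zero.

0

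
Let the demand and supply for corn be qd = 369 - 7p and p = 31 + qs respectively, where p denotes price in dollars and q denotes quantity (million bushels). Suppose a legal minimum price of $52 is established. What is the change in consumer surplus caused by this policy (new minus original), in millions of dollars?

-24

Rearranging supply gives qs = p - 31. Setting quantity demanded equal to quantity supplied, 369 - 7p = p - 31, gives p* = 50 and q* = 19.
The floor of 52 is above the equilibrium price 50, so it binds.
At p = 52: qd = 369 - 7·52 = 5 and qs = 52 - 31 = 21.
Consumer surplus without the control is ½ · (369/7 - 50) · 19 = 361/14.
With the floor, consumers buy 5 units at 52, so CS = ½ · (369/7 - 52) · 5 = 25/14.
Change in consumer surplus = 25/14 - 361/14 = -24.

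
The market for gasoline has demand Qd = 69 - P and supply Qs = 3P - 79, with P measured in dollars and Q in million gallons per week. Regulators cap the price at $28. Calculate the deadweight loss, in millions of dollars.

Without the control the market clears where 69 - P = 3P - 79, i.e. P* = 37 and Q* = 32.
The ceiling of 28 is below the equilibrium price 37, so it binds.
At P = 28: Qd = 69 - 28 = 41 and Qs = 3·28 - 79 = 5.
Quantity traded falls to 5. At Q = 5 the demand price is 69 - 5 = 64 and the supply price is (79 + 5)/3 = 28.
Deadweight loss = ½ · (64 - 28) · (32 - 5) = ½ · 36 · 27 = 486.

486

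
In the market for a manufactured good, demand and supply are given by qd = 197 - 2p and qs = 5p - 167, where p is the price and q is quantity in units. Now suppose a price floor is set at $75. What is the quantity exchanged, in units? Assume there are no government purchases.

47

Setting quantity demanded equal to quantity supplied, 197 - 2p = 5p - 167, gives p* = 52 and q* = 93.
Because the floor (75) lies above the market-clearing price, it is binding.
At p = 75: qd = 197 - 2·75 = 47 and qs = 5·75 - 167 = 208.
The quantity actually transacted is the short side, demand: 47.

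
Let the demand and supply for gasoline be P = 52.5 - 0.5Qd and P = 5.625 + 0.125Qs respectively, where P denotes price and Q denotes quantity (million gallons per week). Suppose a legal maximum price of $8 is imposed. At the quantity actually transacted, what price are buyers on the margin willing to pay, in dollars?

Rearranging demand gives Qd = 105 - 2P; rearranging supply gives Qs = 8P - 45. Equilibrium: 105 - 2P = 8P - 45, so 150 = 10P and P* = 15, Q* = 75.
Since 8 < 15, the ceiling is binding.
At P = 8: Qd = 105 - 2·8 = 89 and Qs = 8·8 - 45 = 19.
Only 19 units reach the market. On the demand curve, the marginal buyer's willingness to pay at Q = 19 is (105 - 19)/2 = 43.

43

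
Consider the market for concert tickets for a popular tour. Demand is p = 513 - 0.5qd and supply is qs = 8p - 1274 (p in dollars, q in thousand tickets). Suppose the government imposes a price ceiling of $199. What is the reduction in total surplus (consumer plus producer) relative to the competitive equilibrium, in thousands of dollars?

19220

Rearranging demand gives qd = 1026 - 2p. Equilibrium: 1026 - 2p = 8p - 1274, so 2300 = 10p and p* = 230, q* = 566.
The ceiling of 199 is below the equilibrium price 230, so it binds.
At p = 199: qd = 1026 - 2·199 = 628 and qs = 8·199 - 1274 = 318.
Quantity traded falls to 318. At q = 318 the demand price is (1026 - 318)/2 = 354 and the supply price is (1274 + 318)/8 = 199.
Deadweight loss = ½ · (354 - 199) · (566 - 318) = ½ · 155 · 248 = 19220.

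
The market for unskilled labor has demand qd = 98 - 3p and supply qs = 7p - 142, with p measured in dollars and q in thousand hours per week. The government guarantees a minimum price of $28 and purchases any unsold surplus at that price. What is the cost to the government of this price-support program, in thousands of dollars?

In a free market, 98 - 3p = 7p - 142 gives the equilibrium p* = 24, q* = 26.
Because the floor (28) lies above the market-clearing price, it is binding.
At p = 28: qd = 98 - 3·28 = 14 and qs = 7·28 - 142 = 54.
Surplus = qs - qd = 40.
Government expenditure = surplus × support price = 40 × 28 = 1120.

1120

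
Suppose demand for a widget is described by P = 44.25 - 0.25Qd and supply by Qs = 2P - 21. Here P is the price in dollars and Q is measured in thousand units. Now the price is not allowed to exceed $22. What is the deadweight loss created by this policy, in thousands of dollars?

Rearranging demand gives Qd = 177 - 4P. In a free market, 177 - 4P = 2P - 21 gives the equilibrium P* = 33, Q* = 45.
The ceiling of 22 is below the equilibrium price 33, so it binds.
At P = 22: Qd = 177 - 4·22 = 89 and Qs = 2·22 - 21 = 23.
Quantity traded falls to 23. At Q = 23 the demand price is (177 - 23)/4 = 38.5 and the supply price is (21 + 23)/2 = 22.
Deadweight loss = ½ · (38.5 - 22) · (45 - 23) = ½ · 16.5 · 22 = 181.5.

181.5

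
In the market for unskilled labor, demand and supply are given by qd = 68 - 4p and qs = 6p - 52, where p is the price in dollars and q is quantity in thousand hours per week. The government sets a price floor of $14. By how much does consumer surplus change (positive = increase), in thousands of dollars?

-32

Setting quantity demanded equal to quantity supplied, 68 - 4p = 6p - 52, gives p* = 12 and q* = 20.
The floor of 14 is above the equilibrium price 12, so it binds.
At p = 14: qd = 68 - 4·14 = 12 and qs = 6·14 - 52 = 32.
Consumer surplus without the control is ½ · (17 - 12) · 20 = 50.
With the floor, consumers buy 12 units at 14, so CS = ½ · (17 - 14) · 12 = 18.
Change in consumer surplus = 18 - 50 = -32.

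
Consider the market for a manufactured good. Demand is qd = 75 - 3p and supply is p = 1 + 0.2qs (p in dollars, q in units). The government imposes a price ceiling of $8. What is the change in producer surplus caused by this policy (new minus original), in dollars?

-80

Rearranging supply gives qs = 5p - 5. Equilibrium: 75 - 3p = 5p - 5, so 80 = 8p and p* = 10, q* = 45.
The ceiling of 8 is below the equilibrium price 10, so it binds.
At p = 8: qd = 75 - 3·8 = 51 and qs = 5·8 - 5 = 35.
Producer surplus without the control is ½ · (10 - 1) · 45 = 202.5.
With the ceiling, producers sell 35 units at 8, so PS = ½ · (8 - 1) · 35 = 122.5.
Change in producer surplus = 122.5 - 202.5 = -80.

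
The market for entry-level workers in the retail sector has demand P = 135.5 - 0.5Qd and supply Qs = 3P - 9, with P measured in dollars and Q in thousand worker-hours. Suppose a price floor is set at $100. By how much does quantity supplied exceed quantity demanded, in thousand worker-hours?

220

Rearranging demand gives Qd = 271 - 2P. Setting quantity demanded equal to quantity supplied, 271 - 2P = 3P - 9, gives P* = 56 and Q* = 159.
The floor of 100 is above the equilibrium price 56, so it binds.
At P = 100: Qd = 271 - 2·100 = 71 and Qs = 3·100 - 9 = 291.
Surplus = Qs - Qd = 291 - 71 = 220.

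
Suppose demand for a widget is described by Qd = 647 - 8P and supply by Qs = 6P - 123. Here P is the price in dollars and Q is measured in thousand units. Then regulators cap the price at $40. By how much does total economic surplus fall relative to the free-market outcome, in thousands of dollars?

1181.25

Setting quantity demanded equal to quantity supplied, 647 - 8P = 6P - 123, gives P* = 55 and Q* = 207.
Because the ceiling (40) lies below the market-clearing price, it is binding.
At P = 40: Qd = 647 - 8·40 = 327 and Qs = 6·40 - 123 = 117.
Quantity traded falls to 117. At Q = 117 the demand price is (647 - 117)/8 = 66.25 and the supply price is (123 + 117)/6 = 40.
Deadweight loss = ½ · (66.25 - 40) · (207 - 117) = ½ · 26.25 · 90 = 1181.25.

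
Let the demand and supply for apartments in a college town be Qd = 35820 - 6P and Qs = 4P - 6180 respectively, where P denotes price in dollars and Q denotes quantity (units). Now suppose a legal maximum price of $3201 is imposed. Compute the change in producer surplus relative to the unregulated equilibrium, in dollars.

Without the control the market clears where 35820 - 6P = 4P - 6180, i.e. P* = 4200 and Q* = 10620.
Because the ceiling (3201) lies below the market-clearing price, it is binding.
At P = 3201: Qd = 35820 - 6·3201 = 16614 and Qs = 4·3201 - 6180 = 6624.
Producer surplus without the control is ½ · (4200 - 1545) · 10620 = 14098050.
With the ceiling, producers sell 6624 units at 3201, so PS = ½ · (3201 - 1545) · 6624 = 5484672.
Change in producer surplus = 5484672 - 14098050 = -8613378.

-8613378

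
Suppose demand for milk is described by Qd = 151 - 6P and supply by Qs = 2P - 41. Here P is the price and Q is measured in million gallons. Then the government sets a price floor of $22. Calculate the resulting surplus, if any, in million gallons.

0

In a free market, 151 - 6P = 2P - 41 gives the equilibrium P* = 24, Q* = 7.
The floor of 22 is below the equilibrium price 24, so it is not binding; the market clears at P* = 24, Q* = 7.
Since the control does not bind, there is no surplus.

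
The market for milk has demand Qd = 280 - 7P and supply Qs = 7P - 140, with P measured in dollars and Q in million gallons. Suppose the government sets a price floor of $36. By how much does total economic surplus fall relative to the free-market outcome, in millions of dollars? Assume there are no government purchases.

Equilibrium: 280 - 7P = 7P - 140, so 420 = 14P and P* = 30, Q* = 70.
The floor of 36 is above the equilibrium price 30, so it binds.
At P = 36: Qd = 280 - 7·36 = 28 and Qs = 7·36 - 140 = 112.
Quantity traded falls to 28. At Q = 28 the demand price is (280 - 28)/7 = 36 and the supply price is (140 + 28)/7 = 24.
Deadweight loss = ½ · (36 - 24) · (70 - 28) = ½ · 12 · 42 = 252.

252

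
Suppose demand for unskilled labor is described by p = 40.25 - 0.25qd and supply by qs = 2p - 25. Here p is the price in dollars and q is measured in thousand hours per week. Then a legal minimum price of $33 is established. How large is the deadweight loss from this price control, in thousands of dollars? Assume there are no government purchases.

Rearranging demand gives qd = 161 - 4p. In a free market, 161 - 4p = 2p - 25 gives the equilibrium p* = 31, q* = 37.
Because the floor (33) lies above the market-clearing price, it is binding.
At p = 33: qd = 161 - 4·33 = 29 and qs = 2·33 - 25 = 41.
Quantity traded falls to 29. At q = 29 the demand price is (161 - 29)/4 = 33 and the supply price is (25 + 29)/2 = 27.
Deadweight loss = ½ · (33 - 27) · (37 - 29) = ½ · 6 · 8 = 24.

24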